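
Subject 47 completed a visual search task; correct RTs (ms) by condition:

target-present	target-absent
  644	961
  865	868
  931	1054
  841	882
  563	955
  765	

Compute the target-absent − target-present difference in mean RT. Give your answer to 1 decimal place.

175.8 ms

M(target-present) = 4609/6 = 768.167
M(target-absent) = 4720/5 = 944.000
Difference = 944.000 − 768.167 = 175.833 ms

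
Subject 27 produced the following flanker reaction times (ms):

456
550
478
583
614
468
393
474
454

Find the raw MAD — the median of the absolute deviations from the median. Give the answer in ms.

Sorted: 393, 454, 456, 468, 474, 478, 550, 583, 614 → median = 474
|x − 474|: 18, 76, 4, 109, 140, 6, 81, 0, 20
Sorted deviations: 0, 4, 6, 18, 20, 76, 81, 109, 140 → MAD = 20

20 ms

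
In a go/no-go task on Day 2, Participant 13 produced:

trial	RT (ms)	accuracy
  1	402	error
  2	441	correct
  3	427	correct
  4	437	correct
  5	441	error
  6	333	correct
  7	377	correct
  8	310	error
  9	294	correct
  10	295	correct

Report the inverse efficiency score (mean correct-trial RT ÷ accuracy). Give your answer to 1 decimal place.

531.4 ms

Correct trials (n=7): 441, 427, 437, 333, 377, 294, 295
Mean correct RT = 2604/7 = 372.0000 ms
Proportion correct = 7/10
IES = 372.0000 / (7/10) = 531.429 ms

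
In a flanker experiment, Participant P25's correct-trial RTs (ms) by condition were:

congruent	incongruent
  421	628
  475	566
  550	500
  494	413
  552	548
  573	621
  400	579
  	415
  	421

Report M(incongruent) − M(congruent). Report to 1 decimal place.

M(congruent) = 3465/7 = 495.000
M(incongruent) = 4691/9 = 521.222
Difference = 521.222 − 495.000 = 26.222 ms

26.2 ms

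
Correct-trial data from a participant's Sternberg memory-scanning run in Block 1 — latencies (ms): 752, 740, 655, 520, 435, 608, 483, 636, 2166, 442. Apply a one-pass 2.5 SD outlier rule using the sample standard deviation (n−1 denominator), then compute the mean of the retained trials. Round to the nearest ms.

n = 10, ΣRT = 7437, M = 743.700
Σ(x−M)² = 2365226.10; s = √(2365226.10/9) = 512.643
Cutoffs: 743.700 ± 2.5·512.643 → [-537.9, 2025.3]
Outside: 2166 → excluded.
Retained (n=9): Σ = 5271, mean = 5271/9 = 585.667

586 ms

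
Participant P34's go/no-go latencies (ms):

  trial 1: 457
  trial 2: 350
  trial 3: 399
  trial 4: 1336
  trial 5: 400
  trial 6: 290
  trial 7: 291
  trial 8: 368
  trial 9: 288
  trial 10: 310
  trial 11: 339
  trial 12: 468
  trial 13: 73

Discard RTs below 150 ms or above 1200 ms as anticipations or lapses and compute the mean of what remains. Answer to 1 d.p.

Excluded: 73, 1336
Retained (n=11): Σ = 3960
Mean = 3960/11 = 360.0000

360.0 ms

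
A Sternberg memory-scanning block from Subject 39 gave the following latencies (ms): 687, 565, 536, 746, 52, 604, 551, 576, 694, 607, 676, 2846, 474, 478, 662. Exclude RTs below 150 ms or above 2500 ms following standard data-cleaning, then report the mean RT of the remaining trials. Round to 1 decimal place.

604.3 ms

Excluded: 52, 2846
Retained (n=13): Σ = 7856
Mean = 7856/13 = 604.3077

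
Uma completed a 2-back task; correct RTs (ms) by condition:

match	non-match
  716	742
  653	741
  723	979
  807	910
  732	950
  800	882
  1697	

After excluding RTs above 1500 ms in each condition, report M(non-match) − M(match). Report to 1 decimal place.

match: exclude 1697
M(match) = 4431/6 = 738.500
M(non-match) = 5204/6 = 867.333
Difference = 867.333 − 738.500 = 128.833 ms

128.8 ms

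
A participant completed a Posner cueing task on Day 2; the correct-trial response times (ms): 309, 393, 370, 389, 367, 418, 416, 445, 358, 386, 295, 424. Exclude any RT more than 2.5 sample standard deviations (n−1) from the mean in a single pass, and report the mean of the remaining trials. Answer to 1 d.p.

n = 12, ΣRT = 4570, M = 380.833
Σ(x−M)² = 22197.67; s = √(22197.67/11) = 44.922
Cutoffs: 380.833 ± 2.5·44.922 → [268.5, 493.1]
No RTs fall outside the cutoffs; all 12 retained. Mean = 4570/12 = 380.833

380.8 ms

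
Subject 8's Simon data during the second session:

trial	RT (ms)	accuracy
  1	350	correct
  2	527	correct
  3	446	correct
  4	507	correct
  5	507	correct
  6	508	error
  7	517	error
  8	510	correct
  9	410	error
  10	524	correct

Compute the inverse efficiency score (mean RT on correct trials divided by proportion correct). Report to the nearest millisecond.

Correct trials (n=7): 350, 527, 446, 507, 507, 510, 524
Mean correct RT = 3371/7 = 481.5714 ms
Proportion correct = 7/10
IES = 481.5714 / (7/10) = 687.959 ms

688 ms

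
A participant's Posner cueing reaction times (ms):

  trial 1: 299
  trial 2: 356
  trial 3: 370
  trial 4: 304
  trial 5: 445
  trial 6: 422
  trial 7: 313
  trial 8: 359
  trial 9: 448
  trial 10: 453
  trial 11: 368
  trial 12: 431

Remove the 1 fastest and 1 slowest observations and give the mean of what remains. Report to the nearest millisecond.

382 ms

Sorted: 299, 304, 313, 356, 359, 368, 370, 422, 431, 445, 448, 453
Drop lowest 1 (299) and highest 1 (453)
Remaining (n=10): Σ = 3816, mean = 3816/10 = 381.600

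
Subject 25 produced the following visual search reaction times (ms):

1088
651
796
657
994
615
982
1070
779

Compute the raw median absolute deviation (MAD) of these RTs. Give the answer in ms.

181 ms

Sorted: 615, 651, 657, 779, 796, 982, 994, 1070, 1088 → median = 796
|x − 796|: 292, 145, 0, 139, 198, 181, 186, 274, 17
Sorted deviations: 0, 17, 139, 145, 181, 186, 198, 274, 292 → MAD = 181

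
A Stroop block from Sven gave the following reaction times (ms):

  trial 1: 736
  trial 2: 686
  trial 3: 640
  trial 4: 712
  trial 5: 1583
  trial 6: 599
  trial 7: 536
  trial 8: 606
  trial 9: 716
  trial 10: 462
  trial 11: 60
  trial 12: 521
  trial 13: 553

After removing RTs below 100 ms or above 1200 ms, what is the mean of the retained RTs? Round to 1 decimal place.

Excluded: 60, 1583
Retained (n=11): Σ = 6767
Mean = 6767/11 = 615.1818

615.2 ms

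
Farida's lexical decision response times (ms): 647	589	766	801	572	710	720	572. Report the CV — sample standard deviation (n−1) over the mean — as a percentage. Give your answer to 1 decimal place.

n = 8, Σ = 5377, M = 672.1250
Σ(x−M)² = 56738.875; s = √(56738.875/7) = 90.0308
CV = 90.0308 / 672.1250 = 0.13395 = 13.395%

13.4%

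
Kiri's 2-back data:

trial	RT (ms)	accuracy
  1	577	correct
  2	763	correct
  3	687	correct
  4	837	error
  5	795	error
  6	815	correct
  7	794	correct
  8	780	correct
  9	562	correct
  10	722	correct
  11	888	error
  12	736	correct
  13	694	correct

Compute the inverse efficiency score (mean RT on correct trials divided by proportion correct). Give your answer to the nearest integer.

927 ms

Correct trials (n=10): 577, 763, 687, 815, 794, 780, 562, 722, 736, 694
Mean correct RT = 7130/10 = 713.0000 ms
Proportion correct = 10/13
IES = 713.0000 / (10/13) = 926.900 ms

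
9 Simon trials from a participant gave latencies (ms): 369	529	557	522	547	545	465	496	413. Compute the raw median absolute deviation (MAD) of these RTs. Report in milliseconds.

Sorted: 369, 413, 465, 496, 522, 529, 545, 547, 557 → median = 522
|x − 522|: 153, 7, 35, 0, 25, 23, 57, 26, 109
Sorted deviations: 0, 7, 23, 25, 26, 35, 57, 109, 153 → MAD = 26

26 ms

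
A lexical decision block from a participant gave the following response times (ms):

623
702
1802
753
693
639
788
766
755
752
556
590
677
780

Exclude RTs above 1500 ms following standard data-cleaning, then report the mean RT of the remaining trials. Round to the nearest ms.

Excluded: 1802
Retained (n=13): Σ = 9074
Mean = 9074/13 = 698.0000

698 ms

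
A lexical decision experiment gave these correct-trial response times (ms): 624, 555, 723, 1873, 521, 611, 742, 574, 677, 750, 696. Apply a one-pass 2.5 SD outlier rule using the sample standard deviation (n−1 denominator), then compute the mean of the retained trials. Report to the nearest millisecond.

n = 11, ΣRT = 8346, M = 758.727
Σ(x−M)² = 1425968.18; s = √(1425968.18/10) = 377.620
Cutoffs: 758.727 ± 2.5·377.620 → [-185.3, 1702.8]
Outside: 1873 → excluded.
Retained (n=10): Σ = 6473, mean = 6473/10 = 647.300

647 ms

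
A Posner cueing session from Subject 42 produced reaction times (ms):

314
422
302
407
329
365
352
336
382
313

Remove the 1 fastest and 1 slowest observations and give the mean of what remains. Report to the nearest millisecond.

Sorted: 302, 313, 314, 329, 336, 352, 365, 382, 407, 422
Drop lowest 1 (302) and highest 1 (422)
Remaining (n=8): Σ = 2798, mean = 2798/8 = 349.750

350 ms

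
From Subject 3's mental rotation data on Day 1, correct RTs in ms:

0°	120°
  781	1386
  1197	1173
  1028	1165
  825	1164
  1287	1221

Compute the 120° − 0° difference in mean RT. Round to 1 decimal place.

198.2 ms

M(0°) = 5118/5 = 1023.600
M(120°) = 6109/5 = 1221.800
Difference = 1221.800 − 1023.600 = 198.200 ms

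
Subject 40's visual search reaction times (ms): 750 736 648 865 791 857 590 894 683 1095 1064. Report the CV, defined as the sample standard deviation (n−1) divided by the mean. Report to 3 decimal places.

n = 11, Σ = 8973, M = 815.7273
Σ(x−M)² = 257880.182; s = √(257880.182/10) = 160.5865
CV = 160.5865 / 815.7273 = 0.19686

0.197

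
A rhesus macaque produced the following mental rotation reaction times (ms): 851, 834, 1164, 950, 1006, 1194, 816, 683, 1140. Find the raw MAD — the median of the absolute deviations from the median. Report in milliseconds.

Sorted: 683, 816, 834, 851, 950, 1006, 1140, 1164, 1194 → median = 950
|x − 950|: 99, 116, 214, 0, 56, 244, 134, 267, 190
Sorted deviations: 0, 56, 99, 116, 134, 190, 214, 244, 267 → MAD = 134

134 ms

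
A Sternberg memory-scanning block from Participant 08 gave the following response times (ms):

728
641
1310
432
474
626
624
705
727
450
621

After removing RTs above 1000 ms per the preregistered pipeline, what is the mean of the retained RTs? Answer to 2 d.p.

602.80 ms

Excluded: 1310
Retained (n=10): Σ = 6028
Mean = 6028/10 = 602.8000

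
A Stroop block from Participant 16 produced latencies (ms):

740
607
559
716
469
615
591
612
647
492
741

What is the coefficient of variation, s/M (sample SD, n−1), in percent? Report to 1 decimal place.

n = 11, Σ = 6789, M = 617.1818
Σ(x−M)² = 82903.636; s = √(82903.636/10) = 91.0514
CV = 91.0514 / 617.1818 = 0.14753 = 14.753%

14.8%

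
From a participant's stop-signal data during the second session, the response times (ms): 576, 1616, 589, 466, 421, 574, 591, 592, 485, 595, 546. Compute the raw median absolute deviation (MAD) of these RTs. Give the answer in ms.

Sorted: 421, 466, 485, 546, 574, 576, 589, 591, 592, 595, 1616 → median = 576
|x − 576|: 0, 1040, 13, 110, 155, 2, 15, 16, 91, 19, 30
Sorted deviations: 0, 2, 13, 15, 16, 19, 30, 91, 110, 155, 1040 → MAD = 19

19 ms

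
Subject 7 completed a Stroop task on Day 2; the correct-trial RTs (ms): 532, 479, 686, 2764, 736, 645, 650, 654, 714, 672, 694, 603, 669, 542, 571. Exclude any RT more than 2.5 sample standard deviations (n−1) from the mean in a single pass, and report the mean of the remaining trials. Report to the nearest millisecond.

632 ms

n = 15, ΣRT = 11611, M = 774.067
Σ(x−M)² = 4316996.93; s = √(4316996.93/14) = 555.299
Cutoffs: 774.067 ± 2.5·555.299 → [-614.2, 2162.3]
Outside: 2764 → excluded.
Retained (n=14): Σ = 8847, mean = 8847/14 = 631.929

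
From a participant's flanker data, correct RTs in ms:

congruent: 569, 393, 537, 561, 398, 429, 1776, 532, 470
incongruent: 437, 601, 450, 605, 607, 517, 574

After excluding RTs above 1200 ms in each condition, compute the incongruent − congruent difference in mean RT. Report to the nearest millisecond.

congruent: exclude 1776
M(congruent) = 3889/8 = 486.125
M(incongruent) = 3791/7 = 541.571
Difference = 541.571 − 486.125 = 55.446 ms

55 ms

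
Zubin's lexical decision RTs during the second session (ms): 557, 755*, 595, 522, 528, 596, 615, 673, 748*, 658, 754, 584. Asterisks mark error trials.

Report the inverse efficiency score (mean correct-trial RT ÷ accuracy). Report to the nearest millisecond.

Correct trials (n=10): 557, 595, 522, 528, 596, 615, 673, 658, 754, 584
Mean correct RT = 6082/10 = 608.2000 ms
Proportion correct = 10/12
IES = 608.2000 / (10/12) = 729.840 ms

730 ms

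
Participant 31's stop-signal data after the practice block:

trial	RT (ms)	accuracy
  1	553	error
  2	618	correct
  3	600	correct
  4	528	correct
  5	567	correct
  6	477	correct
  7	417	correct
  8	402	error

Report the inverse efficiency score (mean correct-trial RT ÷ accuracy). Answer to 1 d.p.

Correct trials (n=6): 618, 600, 528, 567, 477, 417
Mean correct RT = 3207/6 = 534.5000 ms
Proportion correct = 6/8
IES = 534.5000 / (6/8) = 712.667 ms

712.7 ms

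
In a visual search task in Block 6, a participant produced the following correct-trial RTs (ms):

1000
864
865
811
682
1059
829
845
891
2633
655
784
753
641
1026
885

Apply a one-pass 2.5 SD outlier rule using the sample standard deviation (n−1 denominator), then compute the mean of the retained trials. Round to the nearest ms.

839 ms

n = 16, ΣRT = 15223, M = 951.438
Σ(x−M)² = 3240621.94; s = √(3240621.94/15) = 464.803
Cutoffs: 951.438 ± 2.5·464.803 → [-210.6, 2113.4]
Outside: 2633 → excluded.
Retained (n=15): Σ = 12590, mean = 12590/15 = 839.333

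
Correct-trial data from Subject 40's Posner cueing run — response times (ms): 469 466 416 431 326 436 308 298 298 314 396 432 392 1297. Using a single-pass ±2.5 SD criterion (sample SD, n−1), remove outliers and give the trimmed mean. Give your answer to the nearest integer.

383 ms

n = 14, ΣRT = 6279, M = 448.500
Σ(x−M)² = 826555.50; s = √(826555.50/13) = 252.153
Cutoffs: 448.500 ± 2.5·252.153 → [-181.9, 1078.9]
Outside: 1297 → excluded.
Retained (n=13): Σ = 4982, mean = 4982/13 = 383.231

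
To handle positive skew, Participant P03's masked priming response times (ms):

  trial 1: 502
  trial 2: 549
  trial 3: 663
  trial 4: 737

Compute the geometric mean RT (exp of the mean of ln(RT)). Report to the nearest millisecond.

606 ms

ln(RT): 6.2186, 6.3081, 6.4968, 6.6026
Mean ln(RT) = 25.6261/4 = 6.40652
Geometric mean = exp(6.40652) = 605.78 ms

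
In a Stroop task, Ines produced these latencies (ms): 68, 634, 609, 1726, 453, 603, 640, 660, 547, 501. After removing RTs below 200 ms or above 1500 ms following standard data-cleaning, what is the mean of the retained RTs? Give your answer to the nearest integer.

581 ms

Excluded: 68, 1726
Retained (n=8): Σ = 4647
Mean = 4647/8 = 580.8750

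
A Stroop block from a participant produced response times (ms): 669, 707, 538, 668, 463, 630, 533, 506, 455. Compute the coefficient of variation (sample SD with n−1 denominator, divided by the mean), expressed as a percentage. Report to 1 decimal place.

16.6%

n = 9, Σ = 5169, M = 574.3333
Σ(x−M)² = 72768.000; s = √(72768.000/8) = 95.3730
CV = 95.3730 / 574.3333 = 0.16606 = 16.606%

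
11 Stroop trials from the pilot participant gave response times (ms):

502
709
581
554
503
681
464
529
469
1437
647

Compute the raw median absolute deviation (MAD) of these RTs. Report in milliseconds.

Sorted: 464, 469, 502, 503, 529, 554, 581, 647, 681, 709, 1437 → median = 554
|x − 554|: 52, 155, 27, 0, 51, 127, 90, 25, 85, 883, 93
Sorted deviations: 0, 25, 27, 51, 52, 85, 90, 93, 127, 155, 883 → MAD = 85

85 ms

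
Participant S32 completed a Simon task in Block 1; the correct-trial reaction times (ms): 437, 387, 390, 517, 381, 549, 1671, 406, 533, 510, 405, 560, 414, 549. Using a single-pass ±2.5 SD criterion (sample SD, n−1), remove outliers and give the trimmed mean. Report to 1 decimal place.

n = 14, ΣRT = 7709, M = 550.643
Σ(x−M)² = 1413471.21; s = √(1413471.21/13) = 329.740
Cutoffs: 550.643 ± 2.5·329.740 → [-273.7, 1375.0]
Outside: 1671 → excluded.
Retained (n=13): Σ = 6038, mean = 6038/13 = 464.462

464.5 ms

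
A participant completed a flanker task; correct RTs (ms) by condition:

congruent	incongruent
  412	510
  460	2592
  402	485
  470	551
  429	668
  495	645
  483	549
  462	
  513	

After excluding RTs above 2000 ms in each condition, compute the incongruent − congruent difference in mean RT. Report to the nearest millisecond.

incongruent: exclude 2592
M(congruent) = 4126/9 = 458.444
M(incongruent) = 3408/6 = 568.000
Difference = 568.000 − 458.444 = 109.556 ms

110 ms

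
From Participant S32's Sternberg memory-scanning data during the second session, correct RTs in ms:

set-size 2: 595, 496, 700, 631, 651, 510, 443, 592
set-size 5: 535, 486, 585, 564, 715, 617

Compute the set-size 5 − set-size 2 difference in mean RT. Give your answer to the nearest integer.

6 ms

M(set-size 2) = 4618/8 = 577.250
M(set-size 5) = 3502/6 = 583.667
Difference = 583.667 − 577.250 = 6.417 ms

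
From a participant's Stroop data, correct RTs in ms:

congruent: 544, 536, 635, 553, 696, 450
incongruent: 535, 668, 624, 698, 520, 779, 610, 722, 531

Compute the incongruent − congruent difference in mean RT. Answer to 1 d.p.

M(congruent) = 3414/6 = 569.000
M(incongruent) = 5687/9 = 631.889
Difference = 631.889 − 569.000 = 62.889 ms

62.9 ms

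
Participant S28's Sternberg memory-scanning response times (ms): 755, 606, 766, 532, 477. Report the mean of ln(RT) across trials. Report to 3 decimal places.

ln(RT): 6.6267, 6.4069, 6.6412, 6.2766, 6.1675
Σ ln(RT) = 32.1189
Mean = 32.1189/5 = 6.42379

6.424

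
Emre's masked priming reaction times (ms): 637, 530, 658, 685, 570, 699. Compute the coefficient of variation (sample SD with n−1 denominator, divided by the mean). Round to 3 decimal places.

n = 6, Σ = 3779, M = 629.8333
Σ(x−M)² = 22218.833; s = √(22218.833/5) = 66.6616
CV = 66.6616 / 629.8333 = 0.10584

0.106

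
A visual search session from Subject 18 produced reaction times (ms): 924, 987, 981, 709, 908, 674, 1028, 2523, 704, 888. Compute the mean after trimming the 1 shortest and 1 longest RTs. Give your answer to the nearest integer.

891 ms

Sorted: 674, 704, 709, 888, 908, 924, 981, 987, 1028, 2523
Drop lowest 1 (674) and highest 1 (2523)
Remaining (n=8): Σ = 7129, mean = 7129/8 = 891.125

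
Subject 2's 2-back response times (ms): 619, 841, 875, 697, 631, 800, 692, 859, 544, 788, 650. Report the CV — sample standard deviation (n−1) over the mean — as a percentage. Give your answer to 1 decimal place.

15.3%

n = 11, Σ = 7996, M = 726.9091
Σ(x−M)² = 123796.909; s = √(123796.909/10) = 111.2641
CV = 111.2641 / 726.9091 = 0.15306 = 15.306%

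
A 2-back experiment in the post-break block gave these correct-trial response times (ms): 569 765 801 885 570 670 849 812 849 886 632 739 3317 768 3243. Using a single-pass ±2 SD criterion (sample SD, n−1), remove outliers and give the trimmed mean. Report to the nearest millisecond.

n = 15, ΣRT = 16355, M = 1090.333
Σ(x−M)² = 11216059.33; s = √(11216059.33/14) = 895.068
Cutoffs: 1090.333 ± 2·895.068 → [-699.8, 2880.5]
Outside: 3243, 3317 → excluded.
Retained (n=13): Σ = 9795, mean = 9795/13 = 753.462

753 ms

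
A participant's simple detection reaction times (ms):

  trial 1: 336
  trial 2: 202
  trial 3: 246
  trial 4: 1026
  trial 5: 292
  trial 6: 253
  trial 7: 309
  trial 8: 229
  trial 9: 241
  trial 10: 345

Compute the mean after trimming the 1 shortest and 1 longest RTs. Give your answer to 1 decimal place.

Sorted: 202, 229, 241, 246, 253, 292, 309, 336, 345, 1026
Drop lowest 1 (202) and highest 1 (1026)
Remaining (n=8): Σ = 2251, mean = 2251/8 = 281.375

281.4 ms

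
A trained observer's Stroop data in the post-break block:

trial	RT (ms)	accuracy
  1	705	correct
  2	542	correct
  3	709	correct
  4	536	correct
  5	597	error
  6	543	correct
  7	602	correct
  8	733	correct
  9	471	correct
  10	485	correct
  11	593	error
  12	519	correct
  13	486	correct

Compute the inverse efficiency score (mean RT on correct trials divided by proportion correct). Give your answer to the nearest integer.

Correct trials (n=11): 705, 542, 709, 536, 543, 602, 733, 471, 485, 519, 486
Mean correct RT = 6331/11 = 575.5455 ms
Proportion correct = 11/13
IES = 575.5455 / (11/13) = 680.190 ms

680 ms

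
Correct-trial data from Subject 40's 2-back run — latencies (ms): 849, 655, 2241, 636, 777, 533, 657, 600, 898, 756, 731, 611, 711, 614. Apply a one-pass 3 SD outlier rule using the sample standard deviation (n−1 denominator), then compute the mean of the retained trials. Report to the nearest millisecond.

n = 14, ΣRT = 11269, M = 804.929
Σ(x−M)² = 2353268.93; s = √(2353268.93/13) = 425.465
Cutoffs: 804.929 ± 3·425.465 → [-471.5, 2081.3]
Outside: 2241 → excluded.
Retained (n=13): Σ = 9028, mean = 9028/13 = 694.462

694 ms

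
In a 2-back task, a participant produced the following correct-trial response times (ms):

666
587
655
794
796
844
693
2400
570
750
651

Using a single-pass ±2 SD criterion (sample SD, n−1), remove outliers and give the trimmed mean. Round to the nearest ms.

n = 11, ΣRT = 9406, M = 855.091
Σ(x−M)² = 2702002.91; s = √(2702002.91/10) = 519.808
Cutoffs: 855.091 ± 2·519.808 → [-184.5, 1894.7]
Outside: 2400 → excluded.
Retained (n=10): Σ = 7006, mean = 7006/10 = 700.600

701 ms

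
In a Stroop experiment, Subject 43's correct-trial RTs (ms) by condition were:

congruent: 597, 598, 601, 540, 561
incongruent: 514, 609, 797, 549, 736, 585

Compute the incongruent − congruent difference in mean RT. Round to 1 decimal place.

M(congruent) = 2897/5 = 579.400
M(incongruent) = 3790/6 = 631.667
Difference = 631.667 − 579.400 = 52.267 ms

52.3 ms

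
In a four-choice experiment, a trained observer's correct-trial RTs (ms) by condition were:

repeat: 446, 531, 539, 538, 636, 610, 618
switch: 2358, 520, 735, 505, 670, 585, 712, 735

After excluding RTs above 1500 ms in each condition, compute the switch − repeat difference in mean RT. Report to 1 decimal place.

77.7 ms

switch: exclude 2358
M(repeat) = 3918/7 = 559.714
M(switch) = 4462/7 = 637.429
Difference = 637.429 − 559.714 = 77.714 ms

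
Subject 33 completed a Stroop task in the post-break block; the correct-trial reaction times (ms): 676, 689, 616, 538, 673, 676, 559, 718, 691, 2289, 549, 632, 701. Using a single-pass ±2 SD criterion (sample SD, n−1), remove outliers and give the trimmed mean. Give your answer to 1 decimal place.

643.2 ms

n = 13, ΣRT = 10007, M = 769.769
Σ(x−M)² = 2544654.31; s = √(2544654.31/12) = 460.494
Cutoffs: 769.769 ± 2·460.494 → [-151.2, 1690.8]
Outside: 2289 → excluded.
Retained (n=12): Σ = 7718, mean = 7718/12 = 643.167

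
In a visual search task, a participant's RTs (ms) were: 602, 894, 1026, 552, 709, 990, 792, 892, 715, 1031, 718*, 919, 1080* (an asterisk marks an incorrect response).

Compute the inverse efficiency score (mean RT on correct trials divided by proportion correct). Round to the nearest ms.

980 ms

Correct trials (n=11): 602, 894, 1026, 552, 709, 990, 792, 892, 715, 1031, 919
Mean correct RT = 9122/11 = 829.2727 ms
Proportion correct = 11/13
IES = 829.2727 / (11/13) = 980.050 ms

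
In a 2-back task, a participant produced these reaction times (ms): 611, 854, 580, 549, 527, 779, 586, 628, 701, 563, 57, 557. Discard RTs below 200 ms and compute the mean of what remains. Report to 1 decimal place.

630.5 ms

Excluded: 57
Retained (n=11): Σ = 6935
Mean = 6935/11 = 630.4545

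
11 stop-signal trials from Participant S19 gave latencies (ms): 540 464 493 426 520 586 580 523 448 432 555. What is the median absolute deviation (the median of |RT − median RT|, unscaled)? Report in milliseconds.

56 ms

Sorted: 426, 432, 448, 464, 493, 520, 523, 540, 555, 580, 586 → median = 520
|x − 520|: 20, 56, 27, 94, 0, 66, 60, 3, 72, 88, 35
Sorted deviations: 0, 3, 20, 27, 35, 56, 60, 66, 72, 88, 94 → MAD = 56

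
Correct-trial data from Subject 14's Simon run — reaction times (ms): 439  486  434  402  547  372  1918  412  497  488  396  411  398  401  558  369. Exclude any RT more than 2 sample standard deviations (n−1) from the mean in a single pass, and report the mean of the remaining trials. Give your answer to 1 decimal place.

n = 16, ΣRT = 8528, M = 533.000
Σ(x−M)² = 2097134.00; s = √(2097134.00/15) = 373.910
Cutoffs: 533.000 ± 2·373.910 → [-214.8, 1280.8]
Outside: 1918 → excluded.
Retained (n=15): Σ = 6610, mean = 6610/15 = 440.667

440.7 ms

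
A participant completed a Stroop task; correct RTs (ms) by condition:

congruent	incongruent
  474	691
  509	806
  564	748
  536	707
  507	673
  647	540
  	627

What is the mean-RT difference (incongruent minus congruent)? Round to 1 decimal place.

M(congruent) = 3237/6 = 539.500
M(incongruent) = 4792/7 = 684.571
Difference = 684.571 − 539.500 = 145.071 ms

145.1 ms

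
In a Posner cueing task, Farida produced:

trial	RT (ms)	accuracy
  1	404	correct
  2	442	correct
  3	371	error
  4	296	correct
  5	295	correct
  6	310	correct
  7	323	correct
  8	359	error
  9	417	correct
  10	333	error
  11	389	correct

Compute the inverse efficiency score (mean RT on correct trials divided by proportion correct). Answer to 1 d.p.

Correct trials (n=8): 404, 442, 296, 295, 310, 323, 417, 389
Mean correct RT = 2876/8 = 359.5000 ms
Proportion correct = 8/11
IES = 359.5000 / (8/11) = 494.312 ms

494.3 ms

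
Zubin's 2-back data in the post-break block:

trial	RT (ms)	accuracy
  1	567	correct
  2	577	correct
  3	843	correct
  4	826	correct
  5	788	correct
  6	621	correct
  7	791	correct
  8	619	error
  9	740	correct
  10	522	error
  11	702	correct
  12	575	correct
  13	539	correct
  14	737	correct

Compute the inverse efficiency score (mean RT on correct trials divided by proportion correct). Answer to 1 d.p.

Correct trials (n=12): 567, 577, 843, 826, 788, 621, 791, 740, 702, 575, 539, 737
Mean correct RT = 8306/12 = 692.1667 ms
Proportion correct = 12/14
IES = 692.1667 / (12/14) = 807.528 ms

807.5 ms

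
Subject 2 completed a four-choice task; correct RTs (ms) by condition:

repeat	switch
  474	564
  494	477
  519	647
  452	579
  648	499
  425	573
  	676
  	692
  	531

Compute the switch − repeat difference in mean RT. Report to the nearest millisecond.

M(repeat) = 3012/6 = 502.000
M(switch) = 5238/9 = 582.000
Difference = 582.000 − 502.000 = 80.000 ms

80 ms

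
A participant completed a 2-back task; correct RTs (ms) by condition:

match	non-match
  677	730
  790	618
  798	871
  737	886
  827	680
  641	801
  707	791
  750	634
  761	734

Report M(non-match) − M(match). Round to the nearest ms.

M(match) = 6688/9 = 743.111
M(non-match) = 6745/9 = 749.444
Difference = 749.444 − 743.111 = 6.333 ms

6 ms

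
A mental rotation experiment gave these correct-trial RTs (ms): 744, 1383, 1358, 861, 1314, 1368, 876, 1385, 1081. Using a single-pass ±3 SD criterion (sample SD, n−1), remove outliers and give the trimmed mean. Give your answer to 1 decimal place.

n = 9, ΣRT = 10370, M = 1152.222
Σ(x−M)² = 555347.56; s = √(555347.56/8) = 263.474
Cutoffs: 1152.222 ± 3·263.474 → [361.8, 1942.6]
No RTs fall outside the cutoffs; all 9 retained. Mean = 10370/9 = 1152.222

1152.2 ms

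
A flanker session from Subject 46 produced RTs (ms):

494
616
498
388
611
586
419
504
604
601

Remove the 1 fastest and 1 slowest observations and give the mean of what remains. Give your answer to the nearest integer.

Sorted: 388, 419, 494, 498, 504, 586, 601, 604, 611, 616
Drop lowest 1 (388) and highest 1 (616)
Remaining (n=8): Σ = 4317, mean = 4317/8 = 539.625

540 ms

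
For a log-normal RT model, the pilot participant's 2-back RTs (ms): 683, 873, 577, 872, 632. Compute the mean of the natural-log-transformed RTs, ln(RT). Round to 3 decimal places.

ln(RT): 6.5265, 6.7719, 6.3578, 6.7708, 6.4489
Σ ln(RT) = 32.8760
Mean = 32.8760/5 = 6.57519

6.575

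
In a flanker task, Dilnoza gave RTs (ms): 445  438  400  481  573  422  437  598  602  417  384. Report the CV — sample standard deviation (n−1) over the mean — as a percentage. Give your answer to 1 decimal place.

17.0%

n = 11, Σ = 5197, M = 472.4545
Σ(x−M)² = 64618.727; s = √(64618.727/10) = 80.3858
CV = 80.3858 / 472.4545 = 0.17014 = 17.014%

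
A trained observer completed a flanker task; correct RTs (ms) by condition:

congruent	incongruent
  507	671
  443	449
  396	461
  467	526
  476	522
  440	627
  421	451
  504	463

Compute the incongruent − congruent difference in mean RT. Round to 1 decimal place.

64.5 ms

M(congruent) = 3654/8 = 456.750
M(incongruent) = 4170/8 = 521.250
Difference = 521.250 − 456.750 = 64.500 ms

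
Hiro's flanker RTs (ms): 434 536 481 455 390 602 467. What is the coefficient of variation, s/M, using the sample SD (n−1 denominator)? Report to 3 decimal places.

n = 7, Σ = 3365, M = 480.7143
Σ(x−M)² = 29027.429; s = √(29027.429/6) = 69.5550
CV = 69.5550 / 480.7143 = 0.14469

0.145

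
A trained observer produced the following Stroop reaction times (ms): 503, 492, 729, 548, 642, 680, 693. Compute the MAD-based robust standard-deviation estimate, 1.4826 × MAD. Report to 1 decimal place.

129.0 ms

Sorted: 492, 503, 548, 642, 680, 693, 729 → median = 642
|x − 642| sorted: 0, 38, 51, 87, 94, 139, 150 → MAD = 87
Robust SD ≈ 1.4826 × 87 = 128.986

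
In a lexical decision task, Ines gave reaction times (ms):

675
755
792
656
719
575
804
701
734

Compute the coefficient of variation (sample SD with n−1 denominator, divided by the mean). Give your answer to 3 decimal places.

0.100

n = 9, Σ = 6411, M = 712.3333
Σ(x−M)² = 40640.000; s = √(40640.000/8) = 71.2741
CV = 71.2741 / 712.3333 = 0.10006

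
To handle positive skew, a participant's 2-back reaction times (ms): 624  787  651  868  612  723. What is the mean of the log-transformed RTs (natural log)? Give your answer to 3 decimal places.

6.558

ln(RT): 6.4362, 6.6682, 6.4785, 6.7662, 6.4167, 6.5834
Σ ln(RT) = 39.3492
Mean = 39.3492/6 = 6.55820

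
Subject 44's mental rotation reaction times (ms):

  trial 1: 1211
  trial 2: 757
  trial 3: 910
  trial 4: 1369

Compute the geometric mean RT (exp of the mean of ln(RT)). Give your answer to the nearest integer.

1034 ms

ln(RT): 7.0992, 6.6294, 6.8134, 7.2218
Mean ln(RT) = 27.7638/4 = 6.94096
Geometric mean = exp(6.94096) = 1033.76 ms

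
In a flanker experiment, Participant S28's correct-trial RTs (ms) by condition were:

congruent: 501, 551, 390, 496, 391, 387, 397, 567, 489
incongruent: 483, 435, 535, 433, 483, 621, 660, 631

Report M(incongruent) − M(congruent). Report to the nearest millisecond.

72 ms

M(congruent) = 4169/9 = 463.222
M(incongruent) = 4281/8 = 535.125
Difference = 535.125 − 463.222 = 71.903 ms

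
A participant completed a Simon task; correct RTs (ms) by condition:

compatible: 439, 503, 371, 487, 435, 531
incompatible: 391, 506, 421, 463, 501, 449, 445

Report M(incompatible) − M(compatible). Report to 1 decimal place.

-7.3 ms

M(compatible) = 2766/6 = 461.000
M(incompatible) = 3176/7 = 453.714
Difference = 453.714 − 461.000 = -7.286 ms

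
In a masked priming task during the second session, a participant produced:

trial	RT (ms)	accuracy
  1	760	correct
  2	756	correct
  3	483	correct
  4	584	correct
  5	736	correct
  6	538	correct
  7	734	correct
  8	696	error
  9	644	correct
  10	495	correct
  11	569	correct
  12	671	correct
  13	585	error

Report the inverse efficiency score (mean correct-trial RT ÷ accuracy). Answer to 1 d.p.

748.8 ms

Correct trials (n=11): 760, 756, 483, 584, 736, 538, 734, 644, 495, 569, 671
Mean correct RT = 6970/11 = 633.6364 ms
Proportion correct = 11/13
IES = 633.6364 / (11/13) = 748.843 ms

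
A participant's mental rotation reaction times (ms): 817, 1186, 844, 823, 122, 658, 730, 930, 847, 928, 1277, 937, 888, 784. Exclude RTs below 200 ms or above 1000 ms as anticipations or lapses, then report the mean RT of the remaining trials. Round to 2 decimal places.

835.09 ms

Excluded: 122, 1186, 1277
Retained (n=11): Σ = 9186
Mean = 9186/11 = 835.0909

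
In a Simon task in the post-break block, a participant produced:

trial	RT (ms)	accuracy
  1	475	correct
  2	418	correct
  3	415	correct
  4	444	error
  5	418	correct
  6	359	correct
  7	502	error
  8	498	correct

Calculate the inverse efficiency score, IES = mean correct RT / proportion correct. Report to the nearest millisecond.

574 ms

Correct trials (n=6): 475, 418, 415, 418, 359, 498
Mean correct RT = 2583/6 = 430.5000 ms
Proportion correct = 6/8
IES = 430.5000 / (6/8) = 574.000 ms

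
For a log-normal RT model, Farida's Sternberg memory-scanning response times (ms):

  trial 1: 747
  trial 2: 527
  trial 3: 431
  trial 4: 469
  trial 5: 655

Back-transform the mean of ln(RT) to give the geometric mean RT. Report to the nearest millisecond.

554 ms

ln(RT): 6.6161, 6.2672, 6.0661, 6.1506, 6.4846
Mean ln(RT) = 31.5846/5 = 6.31692
Geometric mean = exp(6.31692) = 553.87 ms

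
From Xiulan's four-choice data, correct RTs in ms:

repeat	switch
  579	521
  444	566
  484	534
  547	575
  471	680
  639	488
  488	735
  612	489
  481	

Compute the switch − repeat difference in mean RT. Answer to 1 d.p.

M(repeat) = 4745/9 = 527.222
M(switch) = 4588/8 = 573.500
Difference = 573.500 − 527.222 = 46.278 ms

46.3 ms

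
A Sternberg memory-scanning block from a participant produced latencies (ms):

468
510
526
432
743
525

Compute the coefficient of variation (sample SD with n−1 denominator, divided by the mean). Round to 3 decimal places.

n = 6, Σ = 3204, M = 534.0000
Σ(x−M)² = 59162.000; s = √(59162.000/5) = 108.7768
CV = 108.7768 / 534.0000 = 0.20370

0.204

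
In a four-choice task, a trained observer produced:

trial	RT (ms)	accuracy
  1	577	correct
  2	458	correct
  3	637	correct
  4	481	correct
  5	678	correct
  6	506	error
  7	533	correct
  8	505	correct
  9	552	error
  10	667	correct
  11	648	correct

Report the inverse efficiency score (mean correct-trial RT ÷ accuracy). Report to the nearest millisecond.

704 ms

Correct trials (n=9): 577, 458, 637, 481, 678, 533, 505, 667, 648
Mean correct RT = 5184/9 = 576.0000 ms
Proportion correct = 9/11
IES = 576.0000 / (9/11) = 704.000 ms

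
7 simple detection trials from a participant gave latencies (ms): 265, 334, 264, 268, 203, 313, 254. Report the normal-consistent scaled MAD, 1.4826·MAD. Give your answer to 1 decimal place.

16.3 ms

Sorted: 203, 254, 264, 265, 268, 313, 334 → median = 265
|x − 265| sorted: 0, 1, 3, 11, 48, 62, 69 → MAD = 11
Robust SD ≈ 1.4826 × 11 = 16.309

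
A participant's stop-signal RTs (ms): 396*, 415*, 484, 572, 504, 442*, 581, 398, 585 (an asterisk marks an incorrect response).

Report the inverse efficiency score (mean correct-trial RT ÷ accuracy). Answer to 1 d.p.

781.0 ms

Correct trials (n=6): 484, 572, 504, 581, 398, 585
Mean correct RT = 3124/6 = 520.6667 ms
Proportion correct = 6/9
IES = 520.6667 / (6/9) = 781.000 ms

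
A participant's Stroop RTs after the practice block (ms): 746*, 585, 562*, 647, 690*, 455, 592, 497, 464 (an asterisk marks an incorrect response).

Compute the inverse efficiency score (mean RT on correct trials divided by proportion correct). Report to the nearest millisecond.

Correct trials (n=6): 585, 647, 455, 592, 497, 464
Mean correct RT = 3240/6 = 540.0000 ms
Proportion correct = 6/9
IES = 540.0000 / (6/9) = 810.000 ms

810 ms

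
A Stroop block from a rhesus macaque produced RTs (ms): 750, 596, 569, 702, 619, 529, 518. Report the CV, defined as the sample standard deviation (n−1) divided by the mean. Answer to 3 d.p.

n = 7, Σ = 4283, M = 611.8571
Σ(x−M)² = 45022.857; s = √(45022.857/6) = 86.6245
CV = 86.6245 / 611.8571 = 0.14158

0.142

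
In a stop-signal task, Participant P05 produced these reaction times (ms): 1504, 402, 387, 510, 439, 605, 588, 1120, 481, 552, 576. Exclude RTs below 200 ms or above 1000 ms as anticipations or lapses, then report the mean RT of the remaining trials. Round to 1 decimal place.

Excluded: 1120, 1504
Retained (n=9): Σ = 4540
Mean = 4540/9 = 504.4444

504.4 ms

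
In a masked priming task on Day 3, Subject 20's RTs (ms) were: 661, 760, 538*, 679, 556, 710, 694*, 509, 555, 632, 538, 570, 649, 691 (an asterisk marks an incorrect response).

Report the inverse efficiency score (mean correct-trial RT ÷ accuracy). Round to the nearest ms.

730 ms

Correct trials (n=12): 661, 760, 679, 556, 710, 509, 555, 632, 538, 570, 649, 691
Mean correct RT = 7510/12 = 625.8333 ms
Proportion correct = 12/14
IES = 625.8333 / (12/14) = 730.139 ms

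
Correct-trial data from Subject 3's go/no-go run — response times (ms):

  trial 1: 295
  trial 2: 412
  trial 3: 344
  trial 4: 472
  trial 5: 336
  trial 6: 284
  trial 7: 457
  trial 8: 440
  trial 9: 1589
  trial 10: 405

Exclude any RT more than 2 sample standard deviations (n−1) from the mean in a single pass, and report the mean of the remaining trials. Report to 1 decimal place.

382.8 ms

n = 10, ΣRT = 5034, M = 503.400
Σ(x−M)² = 1348720.40; s = √(1348720.40/9) = 387.115
Cutoffs: 503.400 ± 2·387.115 → [-270.8, 1277.6]
Outside: 1589 → excluded.
Retained (n=9): Σ = 3445, mean = 3445/9 = 382.778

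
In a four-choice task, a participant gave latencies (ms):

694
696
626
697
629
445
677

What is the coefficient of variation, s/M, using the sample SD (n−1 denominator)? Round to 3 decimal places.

n = 7, Σ = 4464, M = 637.7143
Σ(x−M)² = 48975.429; s = √(48975.429/6) = 90.3470
CV = 90.3470 / 637.7143 = 0.14167

0.142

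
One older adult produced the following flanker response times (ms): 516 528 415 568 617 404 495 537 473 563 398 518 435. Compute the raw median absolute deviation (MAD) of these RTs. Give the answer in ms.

Sorted: 398, 404, 415, 435, 473, 495, 516, 518, 528, 537, 563, 568, 617 → median = 516
|x − 516|: 0, 12, 101, 52, 101, 112, 21, 21, 43, 47, 118, 2, 81
Sorted deviations: 0, 2, 12, 21, 21, 43, 47, 52, 81, 101, 101, 112, 118 → MAD = 47

47 ms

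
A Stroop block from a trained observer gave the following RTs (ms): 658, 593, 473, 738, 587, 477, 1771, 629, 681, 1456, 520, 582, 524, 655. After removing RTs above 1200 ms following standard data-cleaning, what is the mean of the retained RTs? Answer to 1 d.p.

Excluded: 1456, 1771
Retained (n=12): Σ = 7117
Mean = 7117/12 = 593.0833

593.1 ms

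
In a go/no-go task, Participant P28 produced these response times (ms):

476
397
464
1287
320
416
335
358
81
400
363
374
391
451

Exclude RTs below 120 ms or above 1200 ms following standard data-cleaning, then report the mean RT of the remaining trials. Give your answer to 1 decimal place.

Excluded: 81, 1287
Retained (n=12): Σ = 4745
Mean = 4745/12 = 395.4167

395.4 ms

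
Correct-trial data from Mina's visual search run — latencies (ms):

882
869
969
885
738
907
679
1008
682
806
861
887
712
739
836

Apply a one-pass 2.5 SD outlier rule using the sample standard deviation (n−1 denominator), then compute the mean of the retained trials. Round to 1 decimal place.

830.7 ms

n = 15, ΣRT = 12460, M = 830.667
Σ(x−M)² = 144373.33; s = √(144373.33/14) = 101.550
Cutoffs: 830.667 ± 2.5·101.550 → [576.8, 1084.5]
No RTs fall outside the cutoffs; all 15 retained. Mean = 12460/15 = 830.667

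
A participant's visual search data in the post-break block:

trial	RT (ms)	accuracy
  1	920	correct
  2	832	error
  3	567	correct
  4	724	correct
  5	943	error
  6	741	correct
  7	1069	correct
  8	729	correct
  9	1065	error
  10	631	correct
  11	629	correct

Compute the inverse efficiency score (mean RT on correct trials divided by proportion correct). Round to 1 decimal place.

Correct trials (n=8): 920, 567, 724, 741, 1069, 729, 631, 629
Mean correct RT = 6010/8 = 751.2500 ms
Proportion correct = 8/11
IES = 751.2500 / (8/11) = 1032.969 ms

1033.0 ms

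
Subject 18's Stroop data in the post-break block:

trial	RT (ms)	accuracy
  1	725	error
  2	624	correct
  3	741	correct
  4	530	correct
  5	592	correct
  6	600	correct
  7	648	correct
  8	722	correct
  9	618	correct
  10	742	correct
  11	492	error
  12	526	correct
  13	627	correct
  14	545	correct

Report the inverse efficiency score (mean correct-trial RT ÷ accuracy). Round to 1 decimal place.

730.6 ms

Correct trials (n=12): 624, 741, 530, 592, 600, 648, 722, 618, 742, 526, 627, 545
Mean correct RT = 7515/12 = 626.2500 ms
Proportion correct = 12/14
IES = 626.2500 / (12/14) = 730.625 ms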